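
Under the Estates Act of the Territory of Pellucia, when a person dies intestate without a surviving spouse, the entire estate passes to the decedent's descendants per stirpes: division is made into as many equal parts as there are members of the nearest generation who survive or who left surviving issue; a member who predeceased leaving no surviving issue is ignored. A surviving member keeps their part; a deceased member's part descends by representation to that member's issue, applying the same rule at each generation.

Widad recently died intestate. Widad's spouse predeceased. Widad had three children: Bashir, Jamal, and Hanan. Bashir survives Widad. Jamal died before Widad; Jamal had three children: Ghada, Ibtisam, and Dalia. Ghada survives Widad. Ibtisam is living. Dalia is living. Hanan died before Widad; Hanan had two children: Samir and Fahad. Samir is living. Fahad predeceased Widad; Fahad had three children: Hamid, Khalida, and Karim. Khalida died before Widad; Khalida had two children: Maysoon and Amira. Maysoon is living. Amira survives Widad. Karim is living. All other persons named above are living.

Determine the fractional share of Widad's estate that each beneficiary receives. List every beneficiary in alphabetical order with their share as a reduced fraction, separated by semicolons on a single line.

Amira 1/36; Bashir 1/3; Dalia 1/9; Ghada 1/9; Hamid 1/18; Ibtisam 1/9; Karim 1/18; Maysoon 1/36; Samir 1/6

There is no surviving spouse, so the entire estate passes to Widad's descendants per stirpes.
The estate is divided into 3 equal shares of 1/3 among Bashir, Jamal, Hanan.
Bashir is living and takes 1/3.
Jamal predeceased; the 1/3 allotted to Jamal's branch passes to Jamal's issue by representation.
The 1/3 is divided into 3 equal shares of 1/9 among Ghada, Ibtisam, Dalia.
Ghada is living and takes 1/9.
Ibtisam is living and takes 1/9.
Dalia is living and takes 1/9.
Hanan predeceased; the 1/3 allotted to Hanan's branch passes to Hanan's issue by representation.
The 1/3 is divided into 2 equal shares of 1/6 among Samir, Fahad.
Samir is living and takes 1/6.
Fahad predeceased; the 1/6 allotted to Fahad's branch passes to Fahad's issue by representation.
The 1/6 is divided into 3 equal shares of 1/18 among Hamid, Khalida, Karim.
Hamid is living and takes 1/18.
Khalida predeceased; the 1/18 allotted to Khalida's branch passes to Khalida's issue by representation.
The 1/18 is divided into 2 equal shares of 1/36 among Maysoon, Amira.
Maysoon is living and takes 1/36.
Amira is living and takes 1/36.
Karim is living and takes 1/18.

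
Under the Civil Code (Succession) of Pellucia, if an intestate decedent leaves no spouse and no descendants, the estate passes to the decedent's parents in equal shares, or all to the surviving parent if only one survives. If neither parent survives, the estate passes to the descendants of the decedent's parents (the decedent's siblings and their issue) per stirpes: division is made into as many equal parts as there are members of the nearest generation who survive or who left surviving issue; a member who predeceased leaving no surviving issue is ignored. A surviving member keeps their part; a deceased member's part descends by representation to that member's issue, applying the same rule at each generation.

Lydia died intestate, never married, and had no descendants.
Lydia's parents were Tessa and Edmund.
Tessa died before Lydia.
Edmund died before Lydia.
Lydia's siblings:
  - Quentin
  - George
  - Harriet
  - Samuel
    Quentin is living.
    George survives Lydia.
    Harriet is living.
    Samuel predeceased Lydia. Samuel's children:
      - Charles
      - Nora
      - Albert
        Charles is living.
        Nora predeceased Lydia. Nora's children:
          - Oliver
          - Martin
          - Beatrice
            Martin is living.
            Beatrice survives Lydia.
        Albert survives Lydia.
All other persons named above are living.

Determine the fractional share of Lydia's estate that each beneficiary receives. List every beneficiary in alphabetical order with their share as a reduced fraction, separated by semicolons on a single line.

Albert 1/12; Beatrice 1/36; Charles 1/12; George 1/4; Harriet 1/4; Martin 1/36; Oliver 1/36; Quentin 1/4

Neither parent survives and there are no descendants, so the estate passes to Lydia's siblings and their issue per stirpes.
The estate is divided into 4 equal shares of 1/4 among Quentin, George, Harriet, Samuel.
Quentin is living and takes 1/4.
George is living and takes 1/4.
Harriet is living and takes 1/4.
Samuel predeceased; the 1/4 allotted to Samuel's branch passes to Samuel's issue by representation.
The 1/4 is divided into 3 equal shares of 1/12 among Charles, Nora, Albert.
Charles is living and takes 1/12.
Nora predeceased; the 1/12 allotted to Nora's branch passes to Nora's issue by representation.
The 1/12 is divided into 3 equal shares of 1/36 among Oliver, Martin, Beatrice.
Oliver is living and takes 1/36.
Martin is living and takes 1/36.
Beatrice is living and takes 1/36.
Albert is living and takes 1/12.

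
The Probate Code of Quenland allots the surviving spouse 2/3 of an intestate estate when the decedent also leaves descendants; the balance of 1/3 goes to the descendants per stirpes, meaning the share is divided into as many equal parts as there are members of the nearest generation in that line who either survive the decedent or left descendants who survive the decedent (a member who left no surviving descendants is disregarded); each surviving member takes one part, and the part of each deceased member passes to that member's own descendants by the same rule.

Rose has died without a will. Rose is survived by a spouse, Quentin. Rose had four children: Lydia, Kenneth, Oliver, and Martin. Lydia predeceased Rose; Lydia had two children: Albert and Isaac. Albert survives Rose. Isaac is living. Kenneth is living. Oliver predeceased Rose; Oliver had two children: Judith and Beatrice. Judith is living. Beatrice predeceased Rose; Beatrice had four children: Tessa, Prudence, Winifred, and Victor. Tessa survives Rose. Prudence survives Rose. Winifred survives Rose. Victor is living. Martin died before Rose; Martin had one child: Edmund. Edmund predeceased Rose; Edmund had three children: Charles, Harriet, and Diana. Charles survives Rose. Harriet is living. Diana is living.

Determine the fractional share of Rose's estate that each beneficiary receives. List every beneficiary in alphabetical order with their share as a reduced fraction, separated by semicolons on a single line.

Quentin, as surviving spouse, takes 2/3.
The remaining 1/3 passes to Rose's descendants per stirpes.
The 1/3 is divided into 4 equal shares of 1/12 among Lydia, Kenneth, Oliver, Martin.
Lydia predeceased; the 1/12 allotted to Lydia's branch passes to Lydia's issue by representation.
The 1/12 is divided into 2 equal shares of 1/24 among Albert, Isaac.
Albert is living and takes 1/24.
Isaac is living and takes 1/24.
Kenneth is living and takes 1/12.
Oliver predeceased; the 1/12 allotted to Oliver's branch passes to Oliver's issue by representation.
The 1/12 is divided into 2 equal shares of 1/24 among Judith, Beatrice.
Judith is living and takes 1/24.
Beatrice predeceased; the 1/24 allotted to Beatrice's branch passes to Beatrice's issue by representation.
The 1/24 is divided into 4 equal shares of 1/96 among Tessa, Prudence, Winifred, Victor.
Tessa is living and takes 1/96.
Prudence is living and takes 1/96.
Winifred is living and takes 1/96.
Victor is living and takes 1/96.
Martin predeceased; the 1/12 allotted to Martin's branch passes to Martin's issue by representation.
Edmund's line is the sole branch at this level, so the full 1/12 passes to Edmund's issue by representation.
The 1/12 is divided into 3 equal shares of 1/36 among Charles, Harriet, Diana.
Charles is living and takes 1/36.
Harriet is living and takes 1/36.
Diana is living and takes 1/36.

Albert 1/24; Charles 1/36; Diana 1/36; Harriet 1/36; Isaac 1/24; Judith 1/24; Kenneth 1/12; Prudence 1/96; Quentin 2/3; Tessa 1/96; Victor 1/96; Winifred 1/96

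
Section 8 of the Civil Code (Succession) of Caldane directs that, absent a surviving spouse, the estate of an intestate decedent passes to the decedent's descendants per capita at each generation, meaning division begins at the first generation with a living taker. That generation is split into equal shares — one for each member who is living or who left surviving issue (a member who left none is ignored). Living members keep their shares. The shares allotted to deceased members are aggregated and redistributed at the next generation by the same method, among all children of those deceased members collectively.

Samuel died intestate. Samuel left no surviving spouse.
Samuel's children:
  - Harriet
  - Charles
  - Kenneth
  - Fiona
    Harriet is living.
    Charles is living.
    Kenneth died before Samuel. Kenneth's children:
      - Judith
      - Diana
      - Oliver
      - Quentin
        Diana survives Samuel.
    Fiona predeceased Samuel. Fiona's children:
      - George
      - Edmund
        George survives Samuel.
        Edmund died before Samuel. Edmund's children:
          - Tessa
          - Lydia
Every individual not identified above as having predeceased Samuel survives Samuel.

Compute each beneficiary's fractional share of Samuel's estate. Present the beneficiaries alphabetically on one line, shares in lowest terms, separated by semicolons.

Charles 1/4; Diana 1/12; George 1/12; Harriet 1/4; Judith 1/12; Lydia 1/24; Oliver 1/12; Quentin 1/12; Tessa 1/24

There is no surviving spouse, so the entire estate passes to Samuel's descendants per capita at each generation.
At generation 1 (Harriet, Charles, Kenneth, Fiona) there are 4 shares of (1)/4 = 1/4 each.
Living: Harriet and Charles — each takes 1/4.
Deceased: Kenneth and Fiona. Their combined 1/2 is pooled and carried to generation 2.
At generation 2 (Judith, Diana, Oliver, Quentin, George, Edmund) there are 6 shares of (1/2)/6 = 1/12 each.
Living: Judith, Diana, Oliver, Quentin, and George — each takes 1/12.
Deceased: Edmund. That 1/12 share is carried to generation 3.
At generation 3 (Tessa, Lydia) there are 2 shares of (1/12)/2 = 1/24 each.
Living: Tessa and Lydia — each takes 1/24.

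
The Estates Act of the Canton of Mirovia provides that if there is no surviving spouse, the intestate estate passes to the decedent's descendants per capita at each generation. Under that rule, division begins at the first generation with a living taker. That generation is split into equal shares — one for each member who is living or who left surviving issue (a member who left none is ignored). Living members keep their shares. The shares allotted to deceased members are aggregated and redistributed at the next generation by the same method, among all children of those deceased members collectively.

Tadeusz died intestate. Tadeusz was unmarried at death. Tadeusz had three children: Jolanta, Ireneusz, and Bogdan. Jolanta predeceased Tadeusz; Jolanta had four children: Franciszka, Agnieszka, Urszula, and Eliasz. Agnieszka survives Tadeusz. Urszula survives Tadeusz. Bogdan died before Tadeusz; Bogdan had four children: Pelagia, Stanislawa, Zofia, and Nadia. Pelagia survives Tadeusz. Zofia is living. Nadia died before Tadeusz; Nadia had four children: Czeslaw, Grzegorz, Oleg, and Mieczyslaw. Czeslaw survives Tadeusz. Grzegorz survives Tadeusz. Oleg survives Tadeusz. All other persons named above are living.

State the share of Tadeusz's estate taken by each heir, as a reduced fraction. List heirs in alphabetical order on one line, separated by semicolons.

There is no surviving spouse, so the entire estate passes to Tadeusz's descendants per capita at each generation.
At generation 1 (Jolanta, Ireneusz, Bogdan) there are 3 shares of (1)/3 = 1/3 each.
Living: Ireneusz — each takes 1/3.
Deceased: Jolanta and Bogdan. Their combined 2/3 is pooled and carried to generation 2.
At generation 2 (Franciszka, Agnieszka, Urszula, Eliasz, Pelagia, Stanislawa, Zofia, Nadia) there are 8 shares of (2/3)/8 = 1/12 each.
Living: Franciszka, Agnieszka, Urszula, Eliasz, Pelagia, Stanislawa, and Zofia — each takes 1/12.
Deceased: Nadia. That 1/12 share is carried to generation 3.
At generation 3 (Czeslaw, Grzegorz, Oleg, Mieczyslaw) there are 4 shares of (1/12)/4 = 1/48 each.
Living: Czeslaw, Grzegorz, Oleg, and Mieczyslaw — each takes 1/48.

Agnieszka 1/12; Czeslaw 1/48; Eliasz 1/12; Franciszka 1/12; Grzegorz 1/48; Ireneusz 1/3; Mieczyslaw 1/48; Oleg 1/48; Pelagia 1/12; Stanislawa 1/12; Urszula 1/12; Zofia 1/12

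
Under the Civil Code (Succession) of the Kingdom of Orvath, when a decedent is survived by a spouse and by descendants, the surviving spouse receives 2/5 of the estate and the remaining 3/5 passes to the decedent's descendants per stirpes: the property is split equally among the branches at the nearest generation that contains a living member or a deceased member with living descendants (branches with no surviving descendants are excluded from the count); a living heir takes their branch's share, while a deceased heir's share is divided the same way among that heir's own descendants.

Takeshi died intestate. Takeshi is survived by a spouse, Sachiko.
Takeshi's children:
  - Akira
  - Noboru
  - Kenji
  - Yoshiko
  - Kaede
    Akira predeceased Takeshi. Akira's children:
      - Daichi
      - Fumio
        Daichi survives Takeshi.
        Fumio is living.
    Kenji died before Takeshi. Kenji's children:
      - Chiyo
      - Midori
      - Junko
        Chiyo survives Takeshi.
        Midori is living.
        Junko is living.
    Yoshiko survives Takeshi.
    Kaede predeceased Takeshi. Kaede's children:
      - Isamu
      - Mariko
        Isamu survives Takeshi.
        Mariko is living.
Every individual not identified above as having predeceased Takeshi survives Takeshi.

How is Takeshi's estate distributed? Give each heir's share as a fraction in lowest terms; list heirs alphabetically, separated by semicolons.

Chiyo 1/25; Daichi 3/50; Fumio 3/50; Isamu 3/50; Junko 1/25; Mariko 3/50; Midori 1/25; Noboru 3/25; Sachiko 2/5; Yoshiko 3/25

Sachiko, as surviving spouse, takes 2/5.
The remaining 3/5 passes to Takeshi's descendants per stirpes.
The 3/5 is divided into 5 equal shares of 3/25 among Akira, Noboru, Kenji, Yoshiko, Kaede.
Akira predeceased; the 3/25 allotted to Akira's branch passes to Akira's issue by representation.
The 3/25 is divided into 2 equal shares of 3/50 among Daichi, Fumio.
Daichi is living and takes 3/50.
Fumio is living and takes 3/50.
Noboru is living and takes 3/25.
Kenji predeceased; the 3/25 allotted to Kenji's branch passes to Kenji's issue by representation.
The 3/25 is divided into 3 equal shares of 1/25 among Chiyo, Midori, Junko.
Chiyo is living and takes 1/25.
Midori is living and takes 1/25.
Junko is living and takes 1/25.
Yoshiko is living and takes 3/25.
Kaede predeceased; the 3/25 allotted to Kaede's branch passes to Kaede's issue by representation.
The 3/25 is divided into 2 equal shares of 3/50 among Isamu, Mariko.
Isamu is living and takes 3/50.
Mariko is living and takes 3/50.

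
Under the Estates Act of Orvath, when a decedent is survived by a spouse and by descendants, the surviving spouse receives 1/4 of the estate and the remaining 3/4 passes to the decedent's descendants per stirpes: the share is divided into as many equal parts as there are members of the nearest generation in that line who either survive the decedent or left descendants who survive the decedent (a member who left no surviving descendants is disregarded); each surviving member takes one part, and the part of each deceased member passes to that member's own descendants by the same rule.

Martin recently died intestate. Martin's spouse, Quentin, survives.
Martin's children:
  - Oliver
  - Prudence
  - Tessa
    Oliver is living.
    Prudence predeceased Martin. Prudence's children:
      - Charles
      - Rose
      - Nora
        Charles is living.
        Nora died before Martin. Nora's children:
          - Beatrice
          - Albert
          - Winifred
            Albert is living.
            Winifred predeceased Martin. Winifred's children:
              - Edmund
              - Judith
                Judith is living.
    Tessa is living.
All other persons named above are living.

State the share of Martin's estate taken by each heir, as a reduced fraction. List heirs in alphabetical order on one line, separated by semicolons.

Quentin, as surviving spouse, takes 1/4.
The remaining 3/4 passes to Martin's descendants per stirpes.
The 3/4 is divided into 3 equal shares of 1/4 among Oliver, Prudence, Tessa.
Oliver is living and takes 1/4.
Prudence predeceased; the 1/4 allotted to Prudence's branch passes to Prudence's issue by representation.
The 1/4 is divided into 3 equal shares of 1/12 among Charles, Rose, Nora.
Charles is living and takes 1/12.
Rose is living and takes 1/12.
Nora predeceased; the 1/12 allotted to Nora's branch passes to Nora's issue by representation.
The 1/12 is divided into 3 equal shares of 1/36 among Beatrice, Albert, Winifred.
Beatrice is living and takes 1/36.
Albert is living and takes 1/36.
Winifred predeceased; the 1/36 allotted to Winifred's branch passes to Winifred's issue by representation.
The 1/36 is divided into 2 equal shares of 1/72 among Edmund, Judith.
Edmund is living and takes 1/72.
Judith is living and takes 1/72.
Tessa is living and takes 1/4.

Albert 1/36; Beatrice 1/36; Charles 1/12; Edmund 1/72; Judith 1/72; Oliver 1/4; Quentin 1/4; Rose 1/12; Tessa 1/4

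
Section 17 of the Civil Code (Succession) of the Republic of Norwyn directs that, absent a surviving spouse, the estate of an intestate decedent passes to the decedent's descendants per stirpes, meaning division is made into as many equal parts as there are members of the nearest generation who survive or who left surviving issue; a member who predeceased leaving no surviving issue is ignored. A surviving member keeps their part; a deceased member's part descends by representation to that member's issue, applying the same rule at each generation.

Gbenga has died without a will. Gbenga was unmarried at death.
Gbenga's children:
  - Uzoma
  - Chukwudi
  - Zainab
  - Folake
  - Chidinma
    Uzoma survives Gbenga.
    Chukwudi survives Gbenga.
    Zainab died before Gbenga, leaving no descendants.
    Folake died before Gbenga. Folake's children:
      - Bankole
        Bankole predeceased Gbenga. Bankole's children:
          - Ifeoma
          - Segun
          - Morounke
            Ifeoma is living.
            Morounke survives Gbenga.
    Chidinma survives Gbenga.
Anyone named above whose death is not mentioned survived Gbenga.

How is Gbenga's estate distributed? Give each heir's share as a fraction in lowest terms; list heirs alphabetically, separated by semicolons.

There is no surviving spouse, so the entire estate passes to Gbenga's descendants per stirpes.
Zainab left no surviving issue, so that branch lapses and is disregarded.
The estate is divided into 4 equal shares of 1/4 among Uzoma, Chukwudi, Folake, Chidinma.
Uzoma is living and takes 1/4.
Chukwudi is living and takes 1/4.
Folake predeceased; the 1/4 allotted to Folake's branch passes to Folake's issue by representation.
Bankole's line is the sole branch at this level, so the full 1/4 passes to Bankole's issue by representation.
The 1/4 is divided into 3 equal shares of 1/12 among Ifeoma, Segun, Morounke.
Ifeoma is living and takes 1/12.
Segun is living and takes 1/12.
Morounke is living and takes 1/12.
Chidinma is living and takes 1/4.

Chidinma 1/4; Chukwudi 1/4; Ifeoma 1/12; Morounke 1/12; Segun 1/12; Uzoma 1/4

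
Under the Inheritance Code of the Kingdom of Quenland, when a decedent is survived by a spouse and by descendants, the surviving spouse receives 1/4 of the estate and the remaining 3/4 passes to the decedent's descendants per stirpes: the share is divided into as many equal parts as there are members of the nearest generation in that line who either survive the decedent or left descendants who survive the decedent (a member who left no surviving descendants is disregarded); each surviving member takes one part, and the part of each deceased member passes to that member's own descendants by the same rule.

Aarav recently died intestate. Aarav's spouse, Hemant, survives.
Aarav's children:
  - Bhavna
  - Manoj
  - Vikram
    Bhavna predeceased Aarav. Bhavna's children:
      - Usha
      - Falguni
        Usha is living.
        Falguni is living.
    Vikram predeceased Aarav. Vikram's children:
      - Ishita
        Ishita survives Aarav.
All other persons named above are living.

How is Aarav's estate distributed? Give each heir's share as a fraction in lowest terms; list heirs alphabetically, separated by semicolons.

Falguni 1/8; Hemant 1/4; Ishita 1/4; Manoj 1/4; Usha 1/8

Hemant, as surviving spouse, takes 1/4.
The remaining 3/4 passes to Aarav's descendants per stirpes.
The 3/4 is divided into 3 equal shares of 1/4 among Bhavna, Manoj, Vikram.
Bhavna predeceased; the 1/4 allotted to Bhavna's branch passes to Bhavna's issue by representation.
The 1/4 is divided into 2 equal shares of 1/8 among Usha, Falguni.
Usha is living and takes 1/8.
Falguni is living and takes 1/8.
Manoj is living and takes 1/4.
Vikram predeceased; the 1/4 allotted to Vikram's branch passes to Vikram's issue by representation.
Ishita is the sole taker at this level and receives the full 1/4.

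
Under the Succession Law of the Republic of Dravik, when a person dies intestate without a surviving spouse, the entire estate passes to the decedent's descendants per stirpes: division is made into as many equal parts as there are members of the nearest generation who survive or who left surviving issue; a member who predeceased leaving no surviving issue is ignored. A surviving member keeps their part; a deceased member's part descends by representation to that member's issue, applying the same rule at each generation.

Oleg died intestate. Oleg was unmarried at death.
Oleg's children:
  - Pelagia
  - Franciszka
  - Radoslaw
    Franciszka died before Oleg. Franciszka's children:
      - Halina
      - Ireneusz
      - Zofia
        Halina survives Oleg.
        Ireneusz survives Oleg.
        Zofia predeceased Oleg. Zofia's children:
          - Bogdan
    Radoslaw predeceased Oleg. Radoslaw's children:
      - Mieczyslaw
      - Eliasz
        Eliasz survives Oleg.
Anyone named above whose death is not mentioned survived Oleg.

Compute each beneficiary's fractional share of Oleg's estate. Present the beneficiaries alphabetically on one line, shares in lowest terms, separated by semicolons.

Bogdan 1/9; Eliasz 1/6; Halina 1/9; Ireneusz 1/9; Mieczyslaw 1/6; Pelagia 1/3

There is no surviving spouse, so the entire estate passes to Oleg's descendants per stirpes.
The estate is divided into 3 equal shares of 1/3 among Pelagia, Franciszka, Radoslaw.
Pelagia is living and takes 1/3.
Franciszka predeceased; the 1/3 allotted to Franciszka's branch passes to Franciszka's issue by representation.
The 1/3 is divided into 3 equal shares of 1/9 among Halina, Ireneusz, Zofia.
Halina is living and takes 1/9.
Ireneusz is living and takes 1/9.
Zofia predeceased; the 1/9 allotted to Zofia's branch passes to Zofia's issue by representation.
Bogdan is the sole taker at this level and receives the full 1/9.
Radoslaw predeceased; the 1/3 allotted to Radoslaw's branch passes to Radoslaw's issue by representation.
The 1/3 is divided into 2 equal shares of 1/6 among Mieczyslaw, Eliasz.
Mieczyslaw is living and takes 1/6.
Eliasz is living and takes 1/6.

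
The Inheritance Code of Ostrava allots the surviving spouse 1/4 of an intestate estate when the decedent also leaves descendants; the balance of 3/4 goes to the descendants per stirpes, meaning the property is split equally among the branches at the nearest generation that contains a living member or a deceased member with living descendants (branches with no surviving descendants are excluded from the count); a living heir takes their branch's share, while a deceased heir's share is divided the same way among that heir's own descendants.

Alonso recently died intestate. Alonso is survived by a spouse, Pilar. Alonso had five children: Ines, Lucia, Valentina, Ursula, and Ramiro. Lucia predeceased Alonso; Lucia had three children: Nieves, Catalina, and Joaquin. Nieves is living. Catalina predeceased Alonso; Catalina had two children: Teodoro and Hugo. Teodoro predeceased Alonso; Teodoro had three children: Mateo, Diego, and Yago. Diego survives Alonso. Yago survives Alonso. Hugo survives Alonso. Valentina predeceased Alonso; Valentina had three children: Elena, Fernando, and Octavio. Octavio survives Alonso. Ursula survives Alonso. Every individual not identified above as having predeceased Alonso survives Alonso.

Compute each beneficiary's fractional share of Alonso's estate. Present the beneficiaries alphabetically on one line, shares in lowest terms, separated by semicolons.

Diego 1/120; Elena 1/20; Fernando 1/20; Hugo 1/40; Ines 3/20; Joaquin 1/20; Mateo 1/120; Nieves 1/20; Octavio 1/20; Pilar 1/4; Ramiro 3/20; Ursula 3/20; Yago 1/120

Pilar, as surviving spouse, takes 1/4.
The remaining 3/4 passes to Alonso's descendants per stirpes.
The 3/4 is divided into 5 equal shares of 3/20 among Ines, Lucia, Valentina, Ursula, Ramiro.
Ines is living and takes 3/20.
Lucia predeceased; the 3/20 allotted to Lucia's branch passes to Lucia's issue by representation.
The 3/20 is divided into 3 equal shares of 1/20 among Nieves, Catalina, Joaquin.
Nieves is living and takes 1/20.
Catalina predeceased; the 1/20 allotted to Catalina's branch passes to Catalina's issue by representation.
The 1/20 is divided into 2 equal shares of 1/40 among Teodoro, Hugo.
Teodoro predeceased; the 1/40 allotted to Teodoro's branch passes to Teodoro's issue by representation.
The 1/40 is divided into 3 equal shares of 1/120 among Mateo, Diego, Yago.
Mateo is living and takes 1/120.
Diego is living and takes 1/120.
Yago is living and takes 1/120.
Hugo is living and takes 1/40.
Joaquin is living and takes 1/20.
Valentina predeceased; the 3/20 allotted to Valentina's branch passes to Valentina's issue by representation.
The 3/20 is divided into 3 equal shares of 1/20 among Elena, Fernando, Octavio.
Elena is living and takes 1/20.
Fernando is living and takes 1/20.
Octavio is living and takes 1/20.
Ursula is living and takes 3/20.
Ramiro is living and takes 3/20.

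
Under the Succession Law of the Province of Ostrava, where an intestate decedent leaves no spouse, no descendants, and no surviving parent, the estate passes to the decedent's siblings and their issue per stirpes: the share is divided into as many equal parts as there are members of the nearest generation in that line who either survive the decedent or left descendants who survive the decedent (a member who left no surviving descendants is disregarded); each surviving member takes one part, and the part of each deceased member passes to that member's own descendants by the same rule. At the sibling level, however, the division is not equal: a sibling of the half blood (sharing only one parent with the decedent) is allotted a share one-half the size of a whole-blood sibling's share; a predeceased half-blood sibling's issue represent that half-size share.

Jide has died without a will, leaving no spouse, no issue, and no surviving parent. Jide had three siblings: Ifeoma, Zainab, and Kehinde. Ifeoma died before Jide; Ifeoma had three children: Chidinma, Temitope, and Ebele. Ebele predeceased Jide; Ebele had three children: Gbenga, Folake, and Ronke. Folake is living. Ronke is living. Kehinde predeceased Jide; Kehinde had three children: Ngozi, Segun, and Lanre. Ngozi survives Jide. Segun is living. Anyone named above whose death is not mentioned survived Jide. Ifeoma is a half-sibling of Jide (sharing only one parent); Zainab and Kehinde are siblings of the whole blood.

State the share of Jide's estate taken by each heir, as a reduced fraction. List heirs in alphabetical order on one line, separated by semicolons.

No spouse, descendants, or parent survives, so the estate passes to Jide's siblings per stirpes.
Half-blood siblings count for one-half the weight of whole-blood siblings at the initial division.
Dividing 1 in proportion to weights (total weight 5/2): Ifeoma (weight 1/2) → 1/5; Zainab (weight 1) → 2/5; Kehinde (weight 1) → 2/5.
Ifeoma predeceased; the 1/5 allotted to Ifeoma's branch passes to Ifeoma's issue by representation.
The 1/5 is divided into 3 equal shares of 1/15 among Chidinma, Temitope, Ebele.
Chidinma is living and takes 1/15.
Temitope is living and takes 1/15.
Ebele predeceased; the 1/15 allotted to Ebele's branch passes to Ebele's issue by representation.
The 1/15 is divided into 3 equal shares of 1/45 among Gbenga, Folake, Ronke.
Gbenga is living and takes 1/45.
Folake is living and takes 1/45.
Ronke is living and takes 1/45.
Zainab is living and takes 2/5.
Kehinde predeceased; the 2/5 allotted to Kehinde's branch passes to Kehinde's issue by representation.
The 2/5 is divided into 3 equal shares of 2/15 among Ngozi, Segun, Lanre.
Ngozi is living and takes 2/15.
Segun is living and takes 2/15.
Lanre is living and takes 2/15.

Chidinma 1/15; Folake 1/45; Gbenga 1/45; Lanre 2/15; Ngozi 2/15; Ronke 1/45; Segun 2/15; Temitope 1/15; Zainab 2/5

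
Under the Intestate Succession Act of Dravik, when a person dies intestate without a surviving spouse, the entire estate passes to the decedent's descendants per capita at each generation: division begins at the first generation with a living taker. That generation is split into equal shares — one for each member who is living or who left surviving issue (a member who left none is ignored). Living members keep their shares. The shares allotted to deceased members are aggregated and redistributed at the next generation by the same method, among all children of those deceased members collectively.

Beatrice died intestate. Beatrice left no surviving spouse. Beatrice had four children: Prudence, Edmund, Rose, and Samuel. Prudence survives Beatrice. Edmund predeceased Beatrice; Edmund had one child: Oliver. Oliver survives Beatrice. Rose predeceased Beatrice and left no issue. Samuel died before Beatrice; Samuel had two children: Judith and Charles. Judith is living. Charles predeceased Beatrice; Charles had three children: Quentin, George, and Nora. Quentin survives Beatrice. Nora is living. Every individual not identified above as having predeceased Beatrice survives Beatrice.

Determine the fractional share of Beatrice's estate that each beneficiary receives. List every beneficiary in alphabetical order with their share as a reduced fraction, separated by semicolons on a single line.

George 2/27; Judith 2/9; Nora 2/27; Oliver 2/9; Prudence 1/3; Quentin 2/27

There is no surviving spouse, so the entire estate passes to Beatrice's descendants per capita at each generation.
At generation 1 (Prudence, Edmund, Samuel) there are 3 shares of (1)/3 = 1/3 each.
Living: Prudence — each takes 1/3.
Deceased: Edmund and Samuel. Their combined 2/3 is pooled and carried to generation 2.
At generation 2 (Oliver, Judith, Charles) there are 3 shares of (2/3)/3 = 2/9 each.
Living: Oliver and Judith — each takes 2/9.
Deceased: Charles. That 2/9 share is carried to generation 3.
At generation 3 (Quentin, George, Nora) there are 3 shares of (2/9)/3 = 2/27 each.
Living: Quentin, George, and Nora — each takes 2/27.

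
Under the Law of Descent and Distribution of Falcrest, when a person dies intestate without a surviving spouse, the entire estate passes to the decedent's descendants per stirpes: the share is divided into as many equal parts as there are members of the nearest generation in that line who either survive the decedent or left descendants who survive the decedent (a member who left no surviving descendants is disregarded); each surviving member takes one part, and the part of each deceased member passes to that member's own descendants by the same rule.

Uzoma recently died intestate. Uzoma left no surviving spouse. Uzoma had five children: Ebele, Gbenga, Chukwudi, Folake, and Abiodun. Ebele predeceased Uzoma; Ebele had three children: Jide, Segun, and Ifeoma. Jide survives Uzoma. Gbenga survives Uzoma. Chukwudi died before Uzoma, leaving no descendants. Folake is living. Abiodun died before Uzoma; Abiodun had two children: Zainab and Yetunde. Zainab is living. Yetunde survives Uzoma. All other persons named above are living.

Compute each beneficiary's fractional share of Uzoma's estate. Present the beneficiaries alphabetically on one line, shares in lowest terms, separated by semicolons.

There is no surviving spouse, so the entire estate passes to Uzoma's descendants per stirpes.
Chukwudi left no surviving issue, so that branch lapses and is disregarded.
The estate is divided into 4 equal shares of 1/4 among Ebele, Gbenga, Folake, Abiodun.
Ebele predeceased; the 1/4 allotted to Ebele's branch passes to Ebele's issue by representation.
The 1/4 is divided into 3 equal shares of 1/12 among Jide, Segun, Ifeoma.
Jide is living and takes 1/12.
Segun is living and takes 1/12.
Ifeoma is living and takes 1/12.
Gbenga is living and takes 1/4.
Folake is living and takes 1/4.
Abiodun predeceased; the 1/4 allotted to Abiodun's branch passes to Abiodun's issue by representation.
The 1/4 is divided into 2 equal shares of 1/8 among Zainab, Yetunde.
Zainab is living and takes 1/8.
Yetunde is living and takes 1/8.

Folake 1/4; Gbenga 1/4; Ifeoma 1/12; Jide 1/12; Segun 1/12; Yetunde 1/8; Zainab 1/8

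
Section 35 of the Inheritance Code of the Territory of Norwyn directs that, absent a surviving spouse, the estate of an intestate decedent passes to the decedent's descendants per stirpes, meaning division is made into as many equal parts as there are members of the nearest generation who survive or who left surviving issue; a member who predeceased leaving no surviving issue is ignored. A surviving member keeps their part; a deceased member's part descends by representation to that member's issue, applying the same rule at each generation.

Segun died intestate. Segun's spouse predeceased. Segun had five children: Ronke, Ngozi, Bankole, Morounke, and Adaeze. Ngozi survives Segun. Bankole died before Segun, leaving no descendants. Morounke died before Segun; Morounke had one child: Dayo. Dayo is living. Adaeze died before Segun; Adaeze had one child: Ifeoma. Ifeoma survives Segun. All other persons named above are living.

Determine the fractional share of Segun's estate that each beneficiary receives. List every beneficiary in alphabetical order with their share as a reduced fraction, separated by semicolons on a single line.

Dayo 1/4; Ifeoma 1/4; Ngozi 1/4; Ronke 1/4

There is no surviving spouse, so the entire estate passes to Segun's descendants per stirpes.
Bankole left no surviving issue, so that branch lapses and is disregarded.
The estate is divided into 4 equal shares of 1/4 among Ronke, Ngozi, Morounke, Adaeze.
Ronke is living and takes 1/4.
Ngozi is living and takes 1/4.
Morounke predeceased; the 1/4 allotted to Morounke's branch passes to Morounke's issue by representation.
Dayo is the sole taker at this level and receives the full 1/4.
Adaeze predeceased; the 1/4 allotted to Adaeze's branch passes to Adaeze's issue by representation.
Ifeoma is the sole taker at this level and receives the full 1/4.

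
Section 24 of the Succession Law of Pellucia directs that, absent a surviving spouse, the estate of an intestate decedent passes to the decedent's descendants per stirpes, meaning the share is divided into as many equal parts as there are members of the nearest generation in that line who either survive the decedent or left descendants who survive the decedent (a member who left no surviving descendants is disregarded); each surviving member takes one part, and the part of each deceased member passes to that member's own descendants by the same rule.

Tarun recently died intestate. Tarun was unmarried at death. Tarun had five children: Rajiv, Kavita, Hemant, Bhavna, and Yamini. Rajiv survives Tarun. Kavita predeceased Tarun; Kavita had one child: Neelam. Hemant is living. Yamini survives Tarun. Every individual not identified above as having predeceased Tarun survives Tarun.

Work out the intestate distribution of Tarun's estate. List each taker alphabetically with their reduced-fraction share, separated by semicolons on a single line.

There is no surviving spouse, so the entire estate passes to Tarun's descendants per stirpes.
The estate is divided into 5 equal shares of 1/5 among Rajiv, Kavita, Hemant, Bhavna, Yamini.
Rajiv is living and takes 1/5.
Kavita predeceased; the 1/5 allotted to Kavita's branch passes to Kavita's issue by representation.
Neelam is the sole taker at this level and receives the full 1/5.
Hemant is living and takes 1/5.
Bhavna is living and takes 1/5.
Yamini is living and takes 1/5.

Bhavna 1/5; Hemant 1/5; Neelam 1/5; Rajiv 1/5; Yamini 1/5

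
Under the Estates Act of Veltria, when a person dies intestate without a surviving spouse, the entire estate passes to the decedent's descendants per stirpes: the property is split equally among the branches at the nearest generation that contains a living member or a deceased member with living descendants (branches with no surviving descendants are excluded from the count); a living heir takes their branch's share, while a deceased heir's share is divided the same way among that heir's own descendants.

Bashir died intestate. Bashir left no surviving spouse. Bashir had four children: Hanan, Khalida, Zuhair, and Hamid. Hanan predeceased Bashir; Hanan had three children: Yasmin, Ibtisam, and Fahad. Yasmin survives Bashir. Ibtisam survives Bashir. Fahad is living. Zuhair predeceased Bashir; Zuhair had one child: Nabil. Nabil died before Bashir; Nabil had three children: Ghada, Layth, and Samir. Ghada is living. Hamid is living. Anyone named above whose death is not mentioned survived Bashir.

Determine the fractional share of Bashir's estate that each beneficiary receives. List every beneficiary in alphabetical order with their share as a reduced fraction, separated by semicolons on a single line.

There is no surviving spouse, so the entire estate passes to Bashir's descendants per stirpes.
The estate is divided into 4 equal shares of 1/4 among Hanan, Khalida, Zuhair, Hamid.
Hanan predeceased; the 1/4 allotted to Hanan's branch passes to Hanan's issue by representation.
The 1/4 is divided into 3 equal shares of 1/12 among Yasmin, Ibtisam, Fahad.
Yasmin is living and takes 1/12.
Ibtisam is living and takes 1/12.
Fahad is living and takes 1/12.
Khalida is living and takes 1/4.
Zuhair predeceased; the 1/4 allotted to Zuhair's branch passes to Zuhair's issue by representation.
Nabil's line is the sole branch at this level, so the full 1/4 passes to Nabil's issue by representation.
The 1/4 is divided into 3 equal shares of 1/12 among Ghada, Layth, Samir.
Ghada is living and takes 1/12.
Layth is living and takes 1/12.
Samir is living and takes 1/12.
Hamid is living and takes 1/4.

Fahad 1/12; Ghada 1/12; Hamid 1/4; Ibtisam 1/12; Khalida 1/4; Layth 1/12; Samir 1/12; Yasmin 1/12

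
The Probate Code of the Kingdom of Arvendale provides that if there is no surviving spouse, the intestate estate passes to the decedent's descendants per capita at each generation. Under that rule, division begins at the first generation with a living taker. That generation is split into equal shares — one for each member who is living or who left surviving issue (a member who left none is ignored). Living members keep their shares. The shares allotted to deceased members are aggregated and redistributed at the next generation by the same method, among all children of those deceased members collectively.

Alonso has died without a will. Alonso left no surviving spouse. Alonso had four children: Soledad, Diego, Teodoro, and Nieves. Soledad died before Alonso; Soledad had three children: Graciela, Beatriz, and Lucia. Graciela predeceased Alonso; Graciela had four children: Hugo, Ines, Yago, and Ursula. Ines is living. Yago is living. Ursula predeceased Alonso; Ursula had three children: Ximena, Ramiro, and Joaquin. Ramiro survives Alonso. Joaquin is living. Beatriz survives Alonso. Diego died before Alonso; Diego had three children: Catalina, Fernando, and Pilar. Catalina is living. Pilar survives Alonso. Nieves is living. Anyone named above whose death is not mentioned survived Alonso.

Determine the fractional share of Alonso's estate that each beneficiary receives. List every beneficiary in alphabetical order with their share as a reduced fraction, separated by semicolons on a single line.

Beatriz 1/12; Catalina 1/12; Fernando 1/12; Hugo 1/48; Ines 1/48; Joaquin 1/144; Lucia 1/12; Nieves 1/4; Pilar 1/12; Ramiro 1/144; Teodoro 1/4; Ximena 1/144; Yago 1/48

There is no surviving spouse, so the entire estate passes to Alonso's descendants per capita at each generation.
At generation 1 (Soledad, Diego, Teodoro, Nieves) there are 4 shares of (1)/4 = 1/4 each.
Living: Teodoro and Nieves — each takes 1/4.
Deceased: Soledad and Diego. Their combined 1/2 is pooled and carried to generation 2.
At generation 2 (Graciela, Beatriz, Lucia, Catalina, Fernando, Pilar) there are 6 shares of (1/2)/6 = 1/12 each.
Living: Beatriz, Lucia, Catalina, Fernando, and Pilar — each takes 1/12.
Deceased: Graciela. That 1/12 share is carried to generation 3.
At generation 3 (Hugo, Ines, Yago, Ursula) there are 4 shares of (1/12)/4 = 1/48 each.
Living: Hugo, Ines, and Yago — each takes 1/48.
Deceased: Ursula. That 1/48 share is carried to generation 4.
At generation 4 (Ximena, Ramiro, Joaquin) there are 3 shares of (1/48)/3 = 1/144 each.
Living: Ximena, Ramiro, and Joaquin — each takes 1/144.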